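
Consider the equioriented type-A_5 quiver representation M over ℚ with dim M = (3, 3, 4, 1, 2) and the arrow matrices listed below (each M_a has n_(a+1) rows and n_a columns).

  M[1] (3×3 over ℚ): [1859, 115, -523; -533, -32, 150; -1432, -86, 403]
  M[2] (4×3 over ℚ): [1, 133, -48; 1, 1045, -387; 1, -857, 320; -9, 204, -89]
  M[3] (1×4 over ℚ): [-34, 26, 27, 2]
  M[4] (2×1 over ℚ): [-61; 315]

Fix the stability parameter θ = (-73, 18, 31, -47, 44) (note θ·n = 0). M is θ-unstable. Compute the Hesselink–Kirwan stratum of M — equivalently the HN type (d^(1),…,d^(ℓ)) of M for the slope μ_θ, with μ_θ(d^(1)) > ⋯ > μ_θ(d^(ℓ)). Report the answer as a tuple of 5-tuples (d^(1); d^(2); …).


Via rank(M_{q-1}∘⋯∘M_p): M ≅ I[1,3]^2, I[1,5], I[3,3], I[5,5].
μ_θ-semistable layers: μ^(1)=44; μ^(2)=31; μ^(3)=18; μ^(4)=2/3; μ^(5)=-73

((0, 0, 0, 0, 2); (0, 0, 3, 0, 0); (0, 2, 0, 0, 0); (0, 1, 1, 1, 0); (3, 0, 0, 0, 0))


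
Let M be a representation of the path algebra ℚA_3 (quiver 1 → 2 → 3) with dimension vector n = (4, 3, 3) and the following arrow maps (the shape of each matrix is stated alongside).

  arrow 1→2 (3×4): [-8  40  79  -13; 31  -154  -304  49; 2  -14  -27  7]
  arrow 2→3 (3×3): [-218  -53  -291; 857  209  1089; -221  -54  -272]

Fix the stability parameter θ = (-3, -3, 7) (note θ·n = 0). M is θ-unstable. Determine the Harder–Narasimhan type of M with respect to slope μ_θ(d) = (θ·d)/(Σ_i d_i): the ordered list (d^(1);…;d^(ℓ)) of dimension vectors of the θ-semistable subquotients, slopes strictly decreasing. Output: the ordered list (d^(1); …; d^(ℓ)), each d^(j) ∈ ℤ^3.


Barcode: M ≅ I[1,1], I[1,2], I[1,3]^2, I[3,3]. HN layers by μ_θ (2 steps, strictly decreasing):
  μ^(1)=7; μ^(2)=-3

((0, 0, 3); (4, 3, 0))


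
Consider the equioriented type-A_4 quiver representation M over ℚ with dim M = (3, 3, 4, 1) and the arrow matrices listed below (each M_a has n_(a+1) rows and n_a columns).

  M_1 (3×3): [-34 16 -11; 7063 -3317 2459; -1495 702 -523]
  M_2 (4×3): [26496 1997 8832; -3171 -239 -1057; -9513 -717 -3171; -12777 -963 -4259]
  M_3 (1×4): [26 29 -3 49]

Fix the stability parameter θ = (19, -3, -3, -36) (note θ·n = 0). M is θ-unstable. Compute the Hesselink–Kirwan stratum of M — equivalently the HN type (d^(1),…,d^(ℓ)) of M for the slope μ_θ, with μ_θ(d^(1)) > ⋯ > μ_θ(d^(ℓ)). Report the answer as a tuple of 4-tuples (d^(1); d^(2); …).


Via rank(M_{q-1}∘⋯∘M_p): M ≅ I[1,2], I[1,3], I[1,4], I[3,3]^2.
μ_θ-semistable layers: μ^(1)=8; μ^(2)=13/3; μ^(3)=-3; μ^(4)=-23/4

((1, 1, 0, 0); (1, 1, 1, 0); (0, 0, 2, 0); (1, 1, 1, 1))


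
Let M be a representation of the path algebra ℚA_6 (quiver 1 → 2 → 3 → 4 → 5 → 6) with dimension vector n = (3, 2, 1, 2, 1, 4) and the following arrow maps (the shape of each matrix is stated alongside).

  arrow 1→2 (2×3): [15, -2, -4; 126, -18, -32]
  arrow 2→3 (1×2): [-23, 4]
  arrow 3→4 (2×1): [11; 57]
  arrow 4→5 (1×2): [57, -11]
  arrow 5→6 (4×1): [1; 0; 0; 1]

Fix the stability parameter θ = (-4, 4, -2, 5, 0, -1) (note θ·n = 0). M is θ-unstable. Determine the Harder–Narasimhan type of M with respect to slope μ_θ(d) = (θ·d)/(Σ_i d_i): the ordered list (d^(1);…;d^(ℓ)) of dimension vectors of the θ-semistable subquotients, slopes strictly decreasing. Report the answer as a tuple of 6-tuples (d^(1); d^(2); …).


Barcode: M ≅ I[1,1], I[1,2], I[1,4], I[4,6], I[6,6]^3. HN layers by μ_θ (6 steps, strictly decreasing):
  μ^(1)=5; μ^(2)=4; μ^(3)=4/3; μ^(4)=1; μ^(5)=-1; μ^(6)=-4

((0, 0, 0, 1, 0, 0); (0, 1, 0, 0, 0, 0); (0, 0, 0, 1, 1, 1); (0, 1, 1, 0, 0, 0); (0, 0, 0, 0, 0, 3); (3, 0, 0, 0, 0, 0))


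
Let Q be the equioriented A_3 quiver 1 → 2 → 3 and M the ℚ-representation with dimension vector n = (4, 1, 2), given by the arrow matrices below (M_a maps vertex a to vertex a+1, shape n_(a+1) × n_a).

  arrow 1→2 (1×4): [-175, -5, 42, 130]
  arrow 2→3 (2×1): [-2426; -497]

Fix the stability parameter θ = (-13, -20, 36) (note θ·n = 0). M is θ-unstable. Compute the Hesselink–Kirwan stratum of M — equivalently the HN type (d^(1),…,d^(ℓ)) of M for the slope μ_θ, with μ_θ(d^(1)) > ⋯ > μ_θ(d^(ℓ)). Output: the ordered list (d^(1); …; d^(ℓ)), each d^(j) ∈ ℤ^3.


Via rank(M_{q-1}∘⋯∘M_p): M ≅ I[1,1]^3, I[1,3], I[3,3].
μ_θ-semistable layers: μ^(1)=36; μ^(2)=-13; μ^(3)=-33/2

((0, 0, 2); (3, 0, 0); (1, 1, 0))


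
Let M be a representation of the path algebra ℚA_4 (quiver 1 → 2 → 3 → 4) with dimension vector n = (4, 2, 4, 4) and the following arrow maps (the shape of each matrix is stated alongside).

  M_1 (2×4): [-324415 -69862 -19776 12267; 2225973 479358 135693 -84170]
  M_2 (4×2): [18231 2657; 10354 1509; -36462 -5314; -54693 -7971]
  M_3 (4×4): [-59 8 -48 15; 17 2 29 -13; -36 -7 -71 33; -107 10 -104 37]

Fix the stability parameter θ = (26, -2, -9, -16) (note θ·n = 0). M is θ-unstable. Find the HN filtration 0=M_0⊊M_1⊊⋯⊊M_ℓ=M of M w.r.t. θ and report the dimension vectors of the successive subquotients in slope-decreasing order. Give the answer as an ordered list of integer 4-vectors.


Via rank(M_{q-1}∘⋯∘M_p): M ≅ I[1,1]^2, I[1,3], I[1,4], I[3,4]^2, I[4,4].
μ_θ-semistable layers: μ^(1)=26; μ^(2)=5; μ^(3)=-1/4; μ^(4)=-25/2; μ^(5)=-16

((2, 0, 0, 0); (1, 1, 1, 0); (1, 1, 1, 1); (0, 0, 2, 2); (0, 0, 0, 1))


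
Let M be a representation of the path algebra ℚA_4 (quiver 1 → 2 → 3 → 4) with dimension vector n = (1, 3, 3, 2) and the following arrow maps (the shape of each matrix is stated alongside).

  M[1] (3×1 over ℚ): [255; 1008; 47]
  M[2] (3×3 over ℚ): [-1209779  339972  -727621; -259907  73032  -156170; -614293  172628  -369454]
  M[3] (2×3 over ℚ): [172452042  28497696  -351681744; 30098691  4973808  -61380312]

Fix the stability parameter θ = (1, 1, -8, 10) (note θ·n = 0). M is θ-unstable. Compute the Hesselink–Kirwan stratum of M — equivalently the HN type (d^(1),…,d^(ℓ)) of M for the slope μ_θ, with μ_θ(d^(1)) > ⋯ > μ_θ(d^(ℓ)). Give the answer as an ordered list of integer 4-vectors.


Barcode: M ≅ I[1,3], I[2,3], I[2,4], I[4,4]. HN layers by μ_θ (3 steps, strictly decreasing):
  μ^(1)=10; μ^(2)=-2; μ^(3)=-7/2

((0, 0, 0, 2); (1, 1, 1, 0); (0, 2, 2, 0))


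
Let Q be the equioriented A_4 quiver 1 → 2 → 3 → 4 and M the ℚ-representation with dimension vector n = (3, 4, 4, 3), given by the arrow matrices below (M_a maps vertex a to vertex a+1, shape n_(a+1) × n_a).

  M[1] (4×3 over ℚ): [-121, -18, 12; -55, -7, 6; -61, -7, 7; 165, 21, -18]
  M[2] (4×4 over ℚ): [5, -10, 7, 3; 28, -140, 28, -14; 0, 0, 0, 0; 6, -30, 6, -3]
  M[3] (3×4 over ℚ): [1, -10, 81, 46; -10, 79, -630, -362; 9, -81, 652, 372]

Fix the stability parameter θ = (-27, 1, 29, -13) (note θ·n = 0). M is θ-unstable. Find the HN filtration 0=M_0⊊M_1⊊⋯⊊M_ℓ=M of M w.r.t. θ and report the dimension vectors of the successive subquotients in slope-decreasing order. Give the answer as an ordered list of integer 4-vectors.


Barcode: M ≅ I[1,2], I[1,3], I[1,4], I[2,2], I[3,4]^2. HN layers by μ_θ (4 steps, strictly decreasing):
  μ^(1)=29; μ^(2)=8; μ^(3)=1; μ^(4)=-27

((0, 0, 1, 0); (0, 0, 3, 3); (0, 4, 0, 0); (3, 0, 0, 0))


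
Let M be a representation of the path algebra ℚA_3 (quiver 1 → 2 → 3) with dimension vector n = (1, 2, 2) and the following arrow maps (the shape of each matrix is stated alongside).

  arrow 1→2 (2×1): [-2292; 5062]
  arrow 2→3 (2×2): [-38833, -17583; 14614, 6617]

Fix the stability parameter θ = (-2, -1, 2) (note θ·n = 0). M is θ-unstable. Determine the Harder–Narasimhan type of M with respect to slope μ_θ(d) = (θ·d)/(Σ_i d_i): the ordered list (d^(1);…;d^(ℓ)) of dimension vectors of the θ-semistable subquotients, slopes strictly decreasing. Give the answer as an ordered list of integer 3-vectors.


Interval decomposition of M: I[1,3], I[2,3].
HN type (ℓ=3): μ^(1)=2; μ^(2)=-1; μ^(3)=-2

((0, 0, 2); (0, 2, 0); (1, 0, 0))


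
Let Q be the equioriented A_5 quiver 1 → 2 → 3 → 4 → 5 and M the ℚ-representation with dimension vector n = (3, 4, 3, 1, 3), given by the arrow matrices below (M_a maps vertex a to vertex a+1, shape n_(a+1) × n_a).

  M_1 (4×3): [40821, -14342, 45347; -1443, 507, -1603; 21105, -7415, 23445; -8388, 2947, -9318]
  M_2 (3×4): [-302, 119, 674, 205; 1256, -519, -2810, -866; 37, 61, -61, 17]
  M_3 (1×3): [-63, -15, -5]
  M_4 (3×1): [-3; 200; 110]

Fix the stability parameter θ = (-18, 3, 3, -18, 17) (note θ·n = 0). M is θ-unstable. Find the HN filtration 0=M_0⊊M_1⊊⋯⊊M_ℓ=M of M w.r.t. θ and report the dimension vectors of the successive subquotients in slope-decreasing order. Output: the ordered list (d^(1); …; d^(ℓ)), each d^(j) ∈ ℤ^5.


Via rank(M_{q-1}∘⋯∘M_p): M ≅ I[1,1], I[1,3], I[1,5], I[2,2], I[2,3], I[5,5]^2.
μ_θ-semistable layers: μ^(1)=17; μ^(2)=3; μ^(3)=-4; μ^(4)=-18

((0, 0, 0, 0, 3); (0, 3, 2, 0, 0); (0, 1, 1, 1, 0); (3, 0, 0, 0, 0))


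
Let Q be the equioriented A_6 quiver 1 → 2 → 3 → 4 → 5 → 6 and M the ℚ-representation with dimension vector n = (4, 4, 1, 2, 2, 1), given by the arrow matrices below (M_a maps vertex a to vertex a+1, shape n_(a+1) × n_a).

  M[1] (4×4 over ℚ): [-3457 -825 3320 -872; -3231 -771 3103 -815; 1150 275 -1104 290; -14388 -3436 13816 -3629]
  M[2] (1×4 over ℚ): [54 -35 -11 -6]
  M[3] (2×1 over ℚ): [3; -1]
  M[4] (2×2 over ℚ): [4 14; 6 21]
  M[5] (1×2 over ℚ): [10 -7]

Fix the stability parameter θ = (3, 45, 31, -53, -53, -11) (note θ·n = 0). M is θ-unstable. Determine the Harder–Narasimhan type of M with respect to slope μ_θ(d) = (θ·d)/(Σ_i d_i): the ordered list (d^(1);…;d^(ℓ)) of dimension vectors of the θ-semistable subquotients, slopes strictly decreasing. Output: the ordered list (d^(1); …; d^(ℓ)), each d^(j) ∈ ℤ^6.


Interval decomposition of M: I[1,2]^3, I[1,6], I[4,4], I[5,5].
HN type (ℓ=4): μ^(1)=45; μ^(2)=3; μ^(3)=-19/3; μ^(4)=-53

((0, 3, 0, 0, 0, 0); (3, 0, 0, 0, 0, 0); (1, 1, 1, 1, 1, 1); (0, 0, 0, 1, 1, 0))


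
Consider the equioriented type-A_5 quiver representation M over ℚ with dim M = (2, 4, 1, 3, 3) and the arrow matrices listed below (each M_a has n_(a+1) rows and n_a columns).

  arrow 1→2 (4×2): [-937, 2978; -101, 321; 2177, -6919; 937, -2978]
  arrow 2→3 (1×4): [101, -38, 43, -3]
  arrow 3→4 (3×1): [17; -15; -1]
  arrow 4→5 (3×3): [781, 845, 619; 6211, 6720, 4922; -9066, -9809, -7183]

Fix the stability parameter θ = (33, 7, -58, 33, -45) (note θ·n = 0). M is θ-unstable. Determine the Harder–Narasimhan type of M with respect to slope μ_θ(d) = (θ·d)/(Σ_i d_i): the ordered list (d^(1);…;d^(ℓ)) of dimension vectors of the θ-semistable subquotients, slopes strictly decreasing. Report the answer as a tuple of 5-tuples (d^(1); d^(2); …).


Interval decomposition of M: I[1,2], I[1,5], I[2,2]^2, I[4,5]^2.
HN type (ℓ=3): μ^(1)=20; μ^(2)=7; μ^(3)=-6

((1, 1, 0, 0, 0); (0, 2, 0, 0, 0); (1, 1, 1, 3, 3))


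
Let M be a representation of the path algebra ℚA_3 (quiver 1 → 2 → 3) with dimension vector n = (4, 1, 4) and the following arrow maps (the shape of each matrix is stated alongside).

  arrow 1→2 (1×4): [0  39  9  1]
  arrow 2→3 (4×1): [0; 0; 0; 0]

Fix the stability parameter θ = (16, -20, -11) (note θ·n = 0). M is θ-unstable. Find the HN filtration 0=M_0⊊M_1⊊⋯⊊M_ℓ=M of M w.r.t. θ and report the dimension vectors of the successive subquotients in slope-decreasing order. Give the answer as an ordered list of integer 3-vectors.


Interval decomposition of M: I[1,1]^3, I[1,2], I[3,3]^4.
HN type (ℓ=3): μ^(1)=16; μ^(2)=-2; μ^(3)=-11

((3, 0, 0); (1, 1, 0); (0, 0, 4))


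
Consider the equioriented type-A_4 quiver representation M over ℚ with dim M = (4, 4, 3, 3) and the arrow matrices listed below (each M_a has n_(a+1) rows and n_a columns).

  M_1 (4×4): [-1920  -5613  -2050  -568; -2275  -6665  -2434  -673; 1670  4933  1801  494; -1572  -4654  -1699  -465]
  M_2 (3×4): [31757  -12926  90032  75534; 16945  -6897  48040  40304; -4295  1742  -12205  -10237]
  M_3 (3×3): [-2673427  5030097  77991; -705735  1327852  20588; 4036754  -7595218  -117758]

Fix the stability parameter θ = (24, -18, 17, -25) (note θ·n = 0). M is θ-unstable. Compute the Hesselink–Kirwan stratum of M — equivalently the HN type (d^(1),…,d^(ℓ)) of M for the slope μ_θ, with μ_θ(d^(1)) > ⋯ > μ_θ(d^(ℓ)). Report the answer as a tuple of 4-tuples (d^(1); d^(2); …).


Interval decomposition of M: I[1,2], I[1,3], I[1,4]^2, I[4,4].
HN type (ℓ=4): μ^(1)=17; μ^(2)=3; μ^(3)=-1/2; μ^(4)=-25

((0, 0, 1, 0); (2, 2, 0, 0); (2, 2, 2, 2); (0, 0, 0, 1))


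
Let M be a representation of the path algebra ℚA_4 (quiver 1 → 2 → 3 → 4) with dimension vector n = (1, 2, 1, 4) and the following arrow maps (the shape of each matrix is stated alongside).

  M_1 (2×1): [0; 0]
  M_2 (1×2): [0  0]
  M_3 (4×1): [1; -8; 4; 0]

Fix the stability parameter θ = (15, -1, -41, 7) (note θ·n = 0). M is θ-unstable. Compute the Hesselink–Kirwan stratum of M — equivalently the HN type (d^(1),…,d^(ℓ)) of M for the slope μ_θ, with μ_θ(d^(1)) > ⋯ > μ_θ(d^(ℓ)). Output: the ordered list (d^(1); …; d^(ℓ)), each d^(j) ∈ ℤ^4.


Interval decomposition of M: I[1,1], I[2,2]^2, I[3,4], I[4,4]^3.
HN type (ℓ=4): μ^(1)=15; μ^(2)=7; μ^(3)=-1; μ^(4)=-41

((1, 0, 0, 0); (0, 0, 0, 4); (0, 2, 0, 0); (0, 0, 1, 0))


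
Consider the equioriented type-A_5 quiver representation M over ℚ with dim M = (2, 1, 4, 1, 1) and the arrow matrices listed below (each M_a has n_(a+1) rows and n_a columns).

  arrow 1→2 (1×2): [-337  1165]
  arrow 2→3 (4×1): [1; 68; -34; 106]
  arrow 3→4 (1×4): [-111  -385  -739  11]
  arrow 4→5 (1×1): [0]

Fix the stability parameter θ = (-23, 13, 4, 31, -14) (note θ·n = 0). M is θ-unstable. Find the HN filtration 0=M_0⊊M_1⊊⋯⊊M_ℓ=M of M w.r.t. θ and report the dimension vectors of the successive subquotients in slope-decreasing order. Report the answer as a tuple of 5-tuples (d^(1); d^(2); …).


Barcode: M ≅ I[1,1], I[1,4], I[3,3]^3, I[5,5]. HN layers by μ_θ (5 steps, strictly decreasing):
  μ^(1)=31; μ^(2)=17/2; μ^(3)=4; μ^(4)=-14; μ^(5)=-23

((0, 0, 0, 1, 0); (0, 1, 1, 0, 0); (0, 0, 3, 0, 0); (0, 0, 0, 0, 1); (2, 0, 0, 0, 0))


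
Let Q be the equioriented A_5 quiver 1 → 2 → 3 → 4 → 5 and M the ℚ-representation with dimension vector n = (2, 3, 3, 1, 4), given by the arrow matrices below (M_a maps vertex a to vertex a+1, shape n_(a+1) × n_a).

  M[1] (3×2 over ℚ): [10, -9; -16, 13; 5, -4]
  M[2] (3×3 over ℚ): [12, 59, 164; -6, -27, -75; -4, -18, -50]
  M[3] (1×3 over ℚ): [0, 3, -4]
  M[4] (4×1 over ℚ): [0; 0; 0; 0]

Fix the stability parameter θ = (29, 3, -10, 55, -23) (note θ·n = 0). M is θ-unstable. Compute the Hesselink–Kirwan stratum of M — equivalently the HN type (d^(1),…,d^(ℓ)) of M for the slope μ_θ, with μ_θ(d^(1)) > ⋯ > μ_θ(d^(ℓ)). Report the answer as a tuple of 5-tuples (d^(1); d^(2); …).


Interval decomposition of M: I[1,3], I[1,4], I[2,2], I[3,3], I[5,5]^4.
HN type (ℓ=5): μ^(1)=55; μ^(2)=22/3; μ^(3)=3; μ^(4)=-10; μ^(5)=-23

((0, 0, 0, 1, 0); (2, 2, 2, 0, 0); (0, 1, 0, 0, 0); (0, 0, 1, 0, 0); (0, 0, 0, 0, 4))


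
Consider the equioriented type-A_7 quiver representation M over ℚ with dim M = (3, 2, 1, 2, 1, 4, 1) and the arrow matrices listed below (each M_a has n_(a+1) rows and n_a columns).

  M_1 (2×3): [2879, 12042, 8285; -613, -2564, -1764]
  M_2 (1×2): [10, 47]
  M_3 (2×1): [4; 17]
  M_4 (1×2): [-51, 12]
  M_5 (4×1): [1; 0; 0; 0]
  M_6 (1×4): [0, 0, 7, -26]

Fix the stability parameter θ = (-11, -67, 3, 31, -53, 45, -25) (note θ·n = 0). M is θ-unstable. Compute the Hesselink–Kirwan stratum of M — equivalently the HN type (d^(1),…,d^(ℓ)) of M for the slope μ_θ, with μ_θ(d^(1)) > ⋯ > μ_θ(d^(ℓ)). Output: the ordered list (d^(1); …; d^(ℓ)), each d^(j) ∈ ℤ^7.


Barcode: M ≅ I[1,1], I[1,2], I[1,4], I[4,6], I[6,6]^2, I[6,7]. HN layers by μ_θ (6 steps, strictly decreasing):
  μ^(1)=45; μ^(2)=31; μ^(3)=10; μ^(4)=3; μ^(5)=-11; μ^(6)=-39

((0, 0, 0, 0, 0, 3, 0); (0, 0, 0, 1, 0, 0, 0); (0, 0, 0, 0, 0, 1, 1); (0, 0, 1, 0, 0, 0, 0); (1, 0, 0, 1, 1, 0, 0); (2, 2, 0, 0, 0, 0, 0))


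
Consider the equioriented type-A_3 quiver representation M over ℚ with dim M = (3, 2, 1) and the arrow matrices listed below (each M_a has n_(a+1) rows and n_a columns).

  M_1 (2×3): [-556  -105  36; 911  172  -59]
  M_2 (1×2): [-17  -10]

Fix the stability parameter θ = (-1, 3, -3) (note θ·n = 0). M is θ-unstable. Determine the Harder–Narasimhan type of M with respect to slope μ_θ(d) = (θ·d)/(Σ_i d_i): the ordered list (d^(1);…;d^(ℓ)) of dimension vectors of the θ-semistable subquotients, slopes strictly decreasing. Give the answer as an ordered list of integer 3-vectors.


Barcode: M ≅ I[1,1], I[1,2], I[1,3]. HN layers by μ_θ (3 steps, strictly decreasing):
  μ^(1)=3; μ^(2)=0; μ^(3)=-1

((0, 1, 0); (0, 1, 1); (3, 0, 0))


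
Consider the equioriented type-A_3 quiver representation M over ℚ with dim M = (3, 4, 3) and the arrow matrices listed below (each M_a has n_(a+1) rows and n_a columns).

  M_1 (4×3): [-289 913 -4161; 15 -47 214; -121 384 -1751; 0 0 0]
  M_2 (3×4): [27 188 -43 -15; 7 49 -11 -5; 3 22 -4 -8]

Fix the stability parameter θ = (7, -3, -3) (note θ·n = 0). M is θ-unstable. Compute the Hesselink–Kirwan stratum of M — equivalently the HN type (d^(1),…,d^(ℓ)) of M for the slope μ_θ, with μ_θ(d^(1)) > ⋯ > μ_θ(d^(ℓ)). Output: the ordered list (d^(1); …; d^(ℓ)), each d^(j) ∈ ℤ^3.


Via rank(M_{q-1}∘⋯∘M_p): M ≅ I[1,3]^3, I[2,2].
μ_θ-semistable layers: μ^(1)=1/3; μ^(2)=-3

((3, 3, 3); (0, 1, 0))


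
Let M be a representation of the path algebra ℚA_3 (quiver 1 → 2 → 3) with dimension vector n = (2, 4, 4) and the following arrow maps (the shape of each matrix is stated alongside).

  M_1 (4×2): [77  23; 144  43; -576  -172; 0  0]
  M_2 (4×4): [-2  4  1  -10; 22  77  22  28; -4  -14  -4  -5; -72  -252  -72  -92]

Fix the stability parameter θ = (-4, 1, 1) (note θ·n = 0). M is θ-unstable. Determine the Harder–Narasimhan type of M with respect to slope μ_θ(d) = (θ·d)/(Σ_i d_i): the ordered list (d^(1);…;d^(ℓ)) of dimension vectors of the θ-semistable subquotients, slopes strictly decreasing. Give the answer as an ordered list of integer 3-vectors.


Interval decomposition of M: I[1,3]^2, I[2,2], I[2,3], I[3,3].
HN type (ℓ=2): μ^(1)=1; μ^(2)=-4

((0, 4, 4); (2, 0, 0))


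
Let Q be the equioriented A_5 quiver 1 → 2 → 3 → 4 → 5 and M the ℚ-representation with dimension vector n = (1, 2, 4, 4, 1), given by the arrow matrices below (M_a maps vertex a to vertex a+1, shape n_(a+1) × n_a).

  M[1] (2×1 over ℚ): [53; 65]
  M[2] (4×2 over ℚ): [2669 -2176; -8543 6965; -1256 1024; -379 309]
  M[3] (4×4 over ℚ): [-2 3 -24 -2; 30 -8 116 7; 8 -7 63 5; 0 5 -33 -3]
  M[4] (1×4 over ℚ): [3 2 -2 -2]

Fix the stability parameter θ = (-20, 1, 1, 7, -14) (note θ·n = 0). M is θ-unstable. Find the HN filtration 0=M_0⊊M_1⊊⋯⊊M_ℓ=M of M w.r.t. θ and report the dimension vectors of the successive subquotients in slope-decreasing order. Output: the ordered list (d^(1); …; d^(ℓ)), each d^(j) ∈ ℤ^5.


Interval decomposition of M: I[1,3], I[2,5], I[3,4]^2, I[4,4].
HN type (ℓ=4): μ^(1)=7; μ^(2)=1; μ^(3)=-5/4; μ^(4)=-20

((0, 0, 0, 3, 0); (0, 1, 3, 0, 0); (0, 1, 1, 1, 1); (1, 0, 0, 0, 0))


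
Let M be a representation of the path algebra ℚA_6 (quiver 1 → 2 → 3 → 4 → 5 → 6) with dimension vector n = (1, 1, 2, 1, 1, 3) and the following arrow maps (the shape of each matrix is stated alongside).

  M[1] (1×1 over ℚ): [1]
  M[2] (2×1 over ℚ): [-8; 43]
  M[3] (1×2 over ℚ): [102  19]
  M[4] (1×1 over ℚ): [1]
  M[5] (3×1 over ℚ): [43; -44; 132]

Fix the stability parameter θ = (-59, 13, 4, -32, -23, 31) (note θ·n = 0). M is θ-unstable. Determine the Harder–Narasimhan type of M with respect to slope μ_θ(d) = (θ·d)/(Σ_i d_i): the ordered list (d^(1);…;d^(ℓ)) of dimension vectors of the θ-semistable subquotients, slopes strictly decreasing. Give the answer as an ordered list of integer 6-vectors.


Interval decomposition of M: I[1,6], I[3,3], I[6,6]^2.
HN type (ℓ=4): μ^(1)=31; μ^(2)=4; μ^(3)=-19/2; μ^(4)=-59

((0, 0, 0, 0, 0, 3); (0, 0, 1, 0, 0, 0); (0, 1, 1, 1, 1, 0); (1, 0, 0, 0, 0, 0))


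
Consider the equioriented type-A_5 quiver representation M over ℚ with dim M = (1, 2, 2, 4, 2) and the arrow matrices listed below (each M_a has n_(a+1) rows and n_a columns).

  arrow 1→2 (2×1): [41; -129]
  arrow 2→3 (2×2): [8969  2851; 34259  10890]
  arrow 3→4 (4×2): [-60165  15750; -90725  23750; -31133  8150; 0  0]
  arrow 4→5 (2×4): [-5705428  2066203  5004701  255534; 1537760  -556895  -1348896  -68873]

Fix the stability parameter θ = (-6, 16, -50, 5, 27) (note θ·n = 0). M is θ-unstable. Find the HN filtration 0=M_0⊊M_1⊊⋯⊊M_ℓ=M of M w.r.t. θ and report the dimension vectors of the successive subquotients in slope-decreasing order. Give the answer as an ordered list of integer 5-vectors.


Barcode: M ≅ I[1,3], I[2,5], I[4,4]^2, I[4,5]. HN layers by μ_θ (4 steps, strictly decreasing):
  μ^(1)=27; μ^(2)=5; μ^(3)=-40/3; μ^(4)=-17

((0, 0, 0, 0, 2); (0, 0, 0, 4, 0); (1, 1, 1, 0, 0); (0, 1, 1, 0, 0))


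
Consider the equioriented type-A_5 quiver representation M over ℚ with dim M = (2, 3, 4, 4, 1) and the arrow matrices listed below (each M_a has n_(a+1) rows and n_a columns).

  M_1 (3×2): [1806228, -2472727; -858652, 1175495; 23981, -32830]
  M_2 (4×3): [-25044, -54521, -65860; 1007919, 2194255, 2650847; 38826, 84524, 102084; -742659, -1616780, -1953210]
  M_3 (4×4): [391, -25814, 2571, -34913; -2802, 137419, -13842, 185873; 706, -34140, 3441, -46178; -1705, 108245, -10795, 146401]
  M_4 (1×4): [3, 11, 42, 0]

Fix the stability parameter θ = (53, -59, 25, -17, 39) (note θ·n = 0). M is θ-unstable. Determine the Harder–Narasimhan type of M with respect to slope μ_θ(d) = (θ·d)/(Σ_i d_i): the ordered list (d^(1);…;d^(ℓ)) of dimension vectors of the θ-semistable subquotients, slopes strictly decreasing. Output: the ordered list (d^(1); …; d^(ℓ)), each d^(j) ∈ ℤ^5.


Via rank(M_{q-1}∘⋯∘M_p): M ≅ I[1,4], I[1,5], I[2,4], I[3,4].
μ_θ-semistable layers: μ^(1)=39; μ^(2)=4; μ^(3)=-3; μ^(4)=-59

((0, 0, 0, 0, 1); (0, 0, 4, 4, 0); (2, 2, 0, 0, 0); (0, 1, 0, 0, 0))


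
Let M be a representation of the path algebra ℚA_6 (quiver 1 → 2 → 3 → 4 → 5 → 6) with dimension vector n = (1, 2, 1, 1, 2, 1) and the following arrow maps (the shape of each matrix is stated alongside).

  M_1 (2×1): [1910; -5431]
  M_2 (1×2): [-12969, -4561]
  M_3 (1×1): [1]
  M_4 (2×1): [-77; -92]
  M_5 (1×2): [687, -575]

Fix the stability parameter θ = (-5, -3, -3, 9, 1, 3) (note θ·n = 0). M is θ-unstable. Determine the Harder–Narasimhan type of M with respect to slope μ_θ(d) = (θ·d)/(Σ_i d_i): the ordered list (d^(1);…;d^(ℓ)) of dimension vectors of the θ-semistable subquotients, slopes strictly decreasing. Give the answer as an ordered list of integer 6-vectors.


Barcode: M ≅ I[1,6], I[2,2], I[5,5]. HN layers by μ_θ (4 steps, strictly decreasing):
  μ^(1)=13/3; μ^(2)=1; μ^(3)=-3; μ^(4)=-5

((0, 0, 0, 1, 1, 1); (0, 0, 0, 0, 1, 0); (0, 2, 1, 0, 0, 0); (1, 0, 0, 0, 0, 0))


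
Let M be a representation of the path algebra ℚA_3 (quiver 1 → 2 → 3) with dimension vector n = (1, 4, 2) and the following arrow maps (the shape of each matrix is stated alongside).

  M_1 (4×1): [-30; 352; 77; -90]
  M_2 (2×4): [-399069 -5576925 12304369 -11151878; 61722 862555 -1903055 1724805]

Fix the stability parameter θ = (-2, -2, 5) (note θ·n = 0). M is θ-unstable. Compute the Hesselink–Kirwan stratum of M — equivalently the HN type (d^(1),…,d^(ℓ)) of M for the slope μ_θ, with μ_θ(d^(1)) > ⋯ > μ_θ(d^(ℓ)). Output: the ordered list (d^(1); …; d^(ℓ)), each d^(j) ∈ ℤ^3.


Via rank(M_{q-1}∘⋯∘M_p): M ≅ I[1,3], I[2,2]^2, I[2,3].
μ_θ-semistable layers: μ^(1)=5; μ^(2)=-2

((0, 0, 2); (1, 4, 0))


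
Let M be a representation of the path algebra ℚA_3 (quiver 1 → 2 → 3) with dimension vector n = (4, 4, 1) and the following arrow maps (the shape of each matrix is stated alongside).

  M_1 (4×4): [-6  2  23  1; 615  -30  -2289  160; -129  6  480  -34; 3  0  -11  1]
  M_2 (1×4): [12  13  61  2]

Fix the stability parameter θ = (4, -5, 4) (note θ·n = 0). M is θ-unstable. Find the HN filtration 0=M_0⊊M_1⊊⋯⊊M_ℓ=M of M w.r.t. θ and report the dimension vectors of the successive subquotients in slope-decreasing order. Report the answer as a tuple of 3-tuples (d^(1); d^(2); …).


Interval decomposition of M: I[1,1], I[1,2]^2, I[1,3], I[2,2].
HN type (ℓ=3): μ^(1)=4; μ^(2)=-1/2; μ^(3)=-5

((1, 0, 1); (3, 3, 0); (0, 1, 0))


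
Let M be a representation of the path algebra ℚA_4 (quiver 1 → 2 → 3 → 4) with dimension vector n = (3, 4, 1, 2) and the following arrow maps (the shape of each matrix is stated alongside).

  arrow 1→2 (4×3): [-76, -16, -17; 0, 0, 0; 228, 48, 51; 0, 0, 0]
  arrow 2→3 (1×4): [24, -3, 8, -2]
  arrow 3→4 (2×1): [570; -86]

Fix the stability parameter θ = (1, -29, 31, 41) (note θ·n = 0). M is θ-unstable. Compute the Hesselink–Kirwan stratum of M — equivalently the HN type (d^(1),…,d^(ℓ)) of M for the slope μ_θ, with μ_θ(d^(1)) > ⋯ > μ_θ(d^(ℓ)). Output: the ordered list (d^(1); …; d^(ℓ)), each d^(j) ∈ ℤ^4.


Via rank(M_{q-1}∘⋯∘M_p): M ≅ I[1,1]^2, I[1,2], I[2,2]^2, I[2,4], I[4,4].
μ_θ-semistable layers: μ^(1)=41; μ^(2)=31; μ^(3)=1; μ^(4)=-14; μ^(5)=-29

((0, 0, 0, 2); (0, 0, 1, 0); (2, 0, 0, 0); (1, 1, 0, 0); (0, 3, 0, 0))


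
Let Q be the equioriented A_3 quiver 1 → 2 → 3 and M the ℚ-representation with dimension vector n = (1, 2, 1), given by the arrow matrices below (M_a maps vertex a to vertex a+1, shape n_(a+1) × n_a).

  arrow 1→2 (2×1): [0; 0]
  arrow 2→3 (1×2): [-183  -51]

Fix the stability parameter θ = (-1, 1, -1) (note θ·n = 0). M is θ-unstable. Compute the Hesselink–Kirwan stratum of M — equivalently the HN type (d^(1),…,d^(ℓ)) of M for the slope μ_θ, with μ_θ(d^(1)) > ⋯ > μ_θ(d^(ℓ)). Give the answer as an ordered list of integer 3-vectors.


Interval decomposition of M: I[1,1], I[2,2], I[2,3].
HN type (ℓ=3): μ^(1)=1; μ^(2)=0; μ^(3)=-1

((0, 1, 0); (0, 1, 1); (1, 0, 0))


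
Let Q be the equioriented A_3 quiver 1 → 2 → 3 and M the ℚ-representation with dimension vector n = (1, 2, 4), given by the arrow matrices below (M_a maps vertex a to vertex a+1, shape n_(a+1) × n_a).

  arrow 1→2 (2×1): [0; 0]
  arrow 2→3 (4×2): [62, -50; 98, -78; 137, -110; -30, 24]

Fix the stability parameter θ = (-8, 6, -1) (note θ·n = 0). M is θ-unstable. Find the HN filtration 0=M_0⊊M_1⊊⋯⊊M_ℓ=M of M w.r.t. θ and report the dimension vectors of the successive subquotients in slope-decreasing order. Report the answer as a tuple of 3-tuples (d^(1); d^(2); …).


Via rank(M_{q-1}∘⋯∘M_p): M ≅ I[1,1], I[2,3]^2, I[3,3]^2.
μ_θ-semistable layers: μ^(1)=5/2; μ^(2)=-1; μ^(3)=-8

((0, 2, 2); (0, 0, 2); (1, 0, 0))


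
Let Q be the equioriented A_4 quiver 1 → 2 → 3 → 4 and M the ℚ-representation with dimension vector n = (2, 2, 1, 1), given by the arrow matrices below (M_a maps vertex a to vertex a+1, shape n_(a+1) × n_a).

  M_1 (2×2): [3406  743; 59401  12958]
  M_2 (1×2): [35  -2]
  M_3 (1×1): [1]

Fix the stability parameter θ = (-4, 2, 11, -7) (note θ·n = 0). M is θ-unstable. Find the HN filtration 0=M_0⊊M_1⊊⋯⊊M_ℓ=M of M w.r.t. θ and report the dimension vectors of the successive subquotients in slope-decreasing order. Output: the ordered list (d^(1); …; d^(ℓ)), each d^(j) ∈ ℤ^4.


Via rank(M_{q-1}∘⋯∘M_p): M ≅ I[1,2], I[1,4].
μ_θ-semistable layers: μ^(1)=2; μ^(2)=-4

((0, 2, 1, 1); (2, 0, 0, 0))


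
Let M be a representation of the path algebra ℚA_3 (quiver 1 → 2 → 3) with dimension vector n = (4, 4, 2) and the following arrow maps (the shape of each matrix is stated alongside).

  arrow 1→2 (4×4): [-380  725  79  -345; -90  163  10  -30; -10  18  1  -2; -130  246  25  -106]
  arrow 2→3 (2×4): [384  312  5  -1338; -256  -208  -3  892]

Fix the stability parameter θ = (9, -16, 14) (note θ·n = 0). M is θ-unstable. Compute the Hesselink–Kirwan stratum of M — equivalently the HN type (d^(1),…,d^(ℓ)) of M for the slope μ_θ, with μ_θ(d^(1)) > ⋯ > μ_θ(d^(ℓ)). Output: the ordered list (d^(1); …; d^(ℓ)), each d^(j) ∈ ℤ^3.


Barcode: M ≅ I[1,1], I[1,2]^2, I[1,3], I[2,3]. HN layers by μ_θ (4 steps, strictly decreasing):
  μ^(1)=14; μ^(2)=9; μ^(3)=-7/2; μ^(4)=-16

((0, 0, 2); (1, 0, 0); (3, 3, 0); (0, 1, 0))


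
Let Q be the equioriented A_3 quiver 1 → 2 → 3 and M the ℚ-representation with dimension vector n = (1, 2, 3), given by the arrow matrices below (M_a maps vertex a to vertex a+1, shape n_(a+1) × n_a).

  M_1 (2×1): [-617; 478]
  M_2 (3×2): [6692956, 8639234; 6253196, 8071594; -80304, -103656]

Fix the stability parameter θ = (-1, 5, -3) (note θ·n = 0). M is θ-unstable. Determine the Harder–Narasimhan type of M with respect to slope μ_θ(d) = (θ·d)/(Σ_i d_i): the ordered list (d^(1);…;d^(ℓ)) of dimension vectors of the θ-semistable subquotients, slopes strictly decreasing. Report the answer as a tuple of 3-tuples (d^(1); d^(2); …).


Barcode: M ≅ I[1,2], I[2,3], I[3,3]^2. HN layers by μ_θ (4 steps, strictly decreasing):
  μ^(1)=5; μ^(2)=1; μ^(3)=-1; μ^(4)=-3

((0, 1, 0); (0, 1, 1); (1, 0, 0); (0, 0, 2))


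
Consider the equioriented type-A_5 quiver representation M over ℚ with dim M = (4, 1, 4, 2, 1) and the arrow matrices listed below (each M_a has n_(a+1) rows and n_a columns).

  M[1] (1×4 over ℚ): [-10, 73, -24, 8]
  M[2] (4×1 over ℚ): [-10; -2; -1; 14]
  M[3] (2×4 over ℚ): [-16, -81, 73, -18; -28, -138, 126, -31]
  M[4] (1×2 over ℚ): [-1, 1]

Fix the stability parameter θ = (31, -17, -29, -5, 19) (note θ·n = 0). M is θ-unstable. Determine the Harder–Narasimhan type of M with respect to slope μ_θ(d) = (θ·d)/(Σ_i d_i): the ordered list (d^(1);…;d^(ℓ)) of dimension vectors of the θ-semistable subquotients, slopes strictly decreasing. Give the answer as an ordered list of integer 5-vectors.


Interval decomposition of M: I[1,1]^3, I[1,5], I[3,3]^2, I[3,4].
HN type (ℓ=4): μ^(1)=31; μ^(2)=19; μ^(3)=-5; μ^(4)=-29

((3, 0, 0, 0, 0); (0, 0, 0, 0, 1); (1, 1, 1, 2, 0); (0, 0, 3, 0, 0))


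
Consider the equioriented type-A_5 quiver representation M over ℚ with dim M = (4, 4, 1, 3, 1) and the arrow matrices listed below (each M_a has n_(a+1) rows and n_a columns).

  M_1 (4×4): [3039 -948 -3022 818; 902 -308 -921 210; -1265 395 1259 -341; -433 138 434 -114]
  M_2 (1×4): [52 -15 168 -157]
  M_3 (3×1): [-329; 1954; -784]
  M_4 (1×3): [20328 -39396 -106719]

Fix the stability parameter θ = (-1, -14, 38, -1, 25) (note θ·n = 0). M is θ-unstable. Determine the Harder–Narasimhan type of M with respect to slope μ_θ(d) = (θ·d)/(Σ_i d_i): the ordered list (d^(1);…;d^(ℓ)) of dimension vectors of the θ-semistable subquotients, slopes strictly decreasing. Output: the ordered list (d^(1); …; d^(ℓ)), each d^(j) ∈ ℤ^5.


Interval decomposition of M: I[1,2]^3, I[1,4], I[4,4], I[4,5].
HN type (ℓ=4): μ^(1)=25; μ^(2)=37/2; μ^(3)=-1; μ^(4)=-15/2

((0, 0, 0, 0, 1); (0, 0, 1, 1, 0); (0, 0, 0, 2, 0); (4, 4, 0, 0, 0))


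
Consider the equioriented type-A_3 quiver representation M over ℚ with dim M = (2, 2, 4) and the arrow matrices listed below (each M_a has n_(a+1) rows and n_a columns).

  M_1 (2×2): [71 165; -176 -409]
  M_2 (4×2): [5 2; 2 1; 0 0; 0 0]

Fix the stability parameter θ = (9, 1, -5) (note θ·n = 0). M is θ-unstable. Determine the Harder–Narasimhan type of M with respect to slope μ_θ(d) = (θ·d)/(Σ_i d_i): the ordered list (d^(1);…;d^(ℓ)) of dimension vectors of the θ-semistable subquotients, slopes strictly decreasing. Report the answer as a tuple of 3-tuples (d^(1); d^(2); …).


Barcode: M ≅ I[1,3]^2, I[3,3]^2. HN layers by μ_θ (2 steps, strictly decreasing):
  μ^(1)=5/3; μ^(2)=-5

((2, 2, 2); (0, 0, 2))


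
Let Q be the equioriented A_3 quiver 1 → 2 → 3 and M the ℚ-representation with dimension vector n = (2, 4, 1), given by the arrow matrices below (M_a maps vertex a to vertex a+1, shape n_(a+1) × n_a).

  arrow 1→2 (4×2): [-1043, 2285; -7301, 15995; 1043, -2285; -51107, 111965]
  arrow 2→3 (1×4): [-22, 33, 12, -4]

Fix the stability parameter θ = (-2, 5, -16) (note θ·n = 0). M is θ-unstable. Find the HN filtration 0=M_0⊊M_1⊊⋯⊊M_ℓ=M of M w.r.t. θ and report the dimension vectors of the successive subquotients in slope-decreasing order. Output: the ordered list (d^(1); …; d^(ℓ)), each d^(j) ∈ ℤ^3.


Barcode: M ≅ I[1,1], I[1,3], I[2,2]^3. HN layers by μ_θ (3 steps, strictly decreasing):
  μ^(1)=5; μ^(2)=-2; μ^(3)=-13/3

((0, 3, 0); (1, 0, 0); (1, 1, 1))


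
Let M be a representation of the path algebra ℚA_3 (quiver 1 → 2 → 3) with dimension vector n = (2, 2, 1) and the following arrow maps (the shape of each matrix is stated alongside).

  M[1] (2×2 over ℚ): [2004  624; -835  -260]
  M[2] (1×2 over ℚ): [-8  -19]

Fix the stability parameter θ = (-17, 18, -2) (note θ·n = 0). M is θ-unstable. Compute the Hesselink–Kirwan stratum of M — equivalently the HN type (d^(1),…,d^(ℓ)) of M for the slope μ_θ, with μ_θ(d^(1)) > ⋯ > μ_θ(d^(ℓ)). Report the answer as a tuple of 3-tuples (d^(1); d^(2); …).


Interval decomposition of M: I[1,1], I[1,3], I[2,2].
HN type (ℓ=3): μ^(1)=18; μ^(2)=8; μ^(3)=-17

((0, 1, 0); (0, 1, 1); (2, 0, 0))


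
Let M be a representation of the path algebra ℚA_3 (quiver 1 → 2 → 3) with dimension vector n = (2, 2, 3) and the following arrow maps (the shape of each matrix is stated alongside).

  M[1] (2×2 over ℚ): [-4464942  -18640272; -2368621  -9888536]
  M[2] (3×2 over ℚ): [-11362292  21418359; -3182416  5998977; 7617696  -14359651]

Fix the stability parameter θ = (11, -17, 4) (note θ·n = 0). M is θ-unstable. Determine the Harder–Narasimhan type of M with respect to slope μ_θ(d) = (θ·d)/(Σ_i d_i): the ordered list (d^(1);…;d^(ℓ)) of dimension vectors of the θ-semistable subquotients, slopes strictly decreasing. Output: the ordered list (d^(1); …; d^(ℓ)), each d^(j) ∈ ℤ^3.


Interval decomposition of M: I[1,1], I[1,3], I[2,3], I[3,3].
HN type (ℓ=4): μ^(1)=11; μ^(2)=4; μ^(3)=-3; μ^(4)=-17

((1, 0, 0); (0, 0, 3); (1, 1, 0); (0, 1, 0))


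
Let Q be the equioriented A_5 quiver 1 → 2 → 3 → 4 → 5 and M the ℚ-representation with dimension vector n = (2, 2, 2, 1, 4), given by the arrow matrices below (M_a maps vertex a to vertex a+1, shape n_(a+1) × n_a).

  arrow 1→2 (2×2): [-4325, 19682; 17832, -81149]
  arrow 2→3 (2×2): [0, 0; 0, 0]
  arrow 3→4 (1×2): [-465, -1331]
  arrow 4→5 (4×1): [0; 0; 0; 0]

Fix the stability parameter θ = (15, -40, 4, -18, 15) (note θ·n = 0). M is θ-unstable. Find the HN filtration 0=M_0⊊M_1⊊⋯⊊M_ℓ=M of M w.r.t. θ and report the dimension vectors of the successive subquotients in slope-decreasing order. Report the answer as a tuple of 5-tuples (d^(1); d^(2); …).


Via rank(M_{q-1}∘⋯∘M_p): M ≅ I[1,2]^2, I[3,3], I[3,4], I[5,5]^4.
μ_θ-semistable layers: μ^(1)=15; μ^(2)=4; μ^(3)=-7; μ^(4)=-25/2

((0, 0, 0, 0, 4); (0, 0, 1, 0, 0); (0, 0, 1, 1, 0); (2, 2, 0, 0, 0))


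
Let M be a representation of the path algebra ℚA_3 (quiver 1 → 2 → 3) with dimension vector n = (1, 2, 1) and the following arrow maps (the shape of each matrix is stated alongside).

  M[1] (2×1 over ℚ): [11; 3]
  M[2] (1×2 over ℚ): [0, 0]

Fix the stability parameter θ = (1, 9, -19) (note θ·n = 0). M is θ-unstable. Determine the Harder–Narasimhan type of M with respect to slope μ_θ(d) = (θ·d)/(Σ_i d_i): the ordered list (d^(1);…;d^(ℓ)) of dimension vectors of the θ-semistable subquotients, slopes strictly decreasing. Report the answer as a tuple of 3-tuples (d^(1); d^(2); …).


Barcode: M ≅ I[1,2], I[2,2], I[3,3]. HN layers by μ_θ (3 steps, strictly decreasing):
  μ^(1)=9; μ^(2)=1; μ^(3)=-19

((0, 2, 0); (1, 0, 0); (0, 0, 1))


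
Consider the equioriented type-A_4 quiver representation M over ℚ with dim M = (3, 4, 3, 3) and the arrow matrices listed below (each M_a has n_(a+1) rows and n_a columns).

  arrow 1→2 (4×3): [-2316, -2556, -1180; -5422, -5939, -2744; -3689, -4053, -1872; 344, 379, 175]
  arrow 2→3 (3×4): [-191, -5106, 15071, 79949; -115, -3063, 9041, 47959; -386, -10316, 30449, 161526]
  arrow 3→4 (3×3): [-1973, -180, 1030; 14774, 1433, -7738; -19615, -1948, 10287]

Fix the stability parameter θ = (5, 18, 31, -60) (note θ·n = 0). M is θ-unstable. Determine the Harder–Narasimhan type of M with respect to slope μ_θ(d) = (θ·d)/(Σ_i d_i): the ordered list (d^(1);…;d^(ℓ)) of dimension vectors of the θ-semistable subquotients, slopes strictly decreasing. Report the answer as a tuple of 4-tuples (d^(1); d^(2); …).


Barcode: M ≅ I[1,4]^3, I[2,2]. HN layers by μ_θ (2 steps, strictly decreasing):
  μ^(1)=18; μ^(2)=-3/2

((0, 1, 0, 0); (3, 3, 3, 3))


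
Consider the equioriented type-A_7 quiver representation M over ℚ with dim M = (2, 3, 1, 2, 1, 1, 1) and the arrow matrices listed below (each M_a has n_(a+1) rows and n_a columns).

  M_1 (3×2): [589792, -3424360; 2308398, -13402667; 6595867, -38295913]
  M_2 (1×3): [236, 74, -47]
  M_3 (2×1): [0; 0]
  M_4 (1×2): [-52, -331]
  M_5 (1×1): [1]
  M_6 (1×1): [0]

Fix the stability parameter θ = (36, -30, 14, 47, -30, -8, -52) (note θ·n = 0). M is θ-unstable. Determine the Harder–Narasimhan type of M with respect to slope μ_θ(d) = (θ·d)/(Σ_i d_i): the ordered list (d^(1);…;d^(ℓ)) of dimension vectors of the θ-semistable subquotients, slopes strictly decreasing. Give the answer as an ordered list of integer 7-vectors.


Interval decomposition of M: I[1,2], I[1,3], I[2,2], I[4,4], I[4,6], I[7,7].
HN type (ℓ=5): μ^(1)=47; μ^(2)=14; μ^(3)=3; μ^(4)=-30; μ^(5)=-52

((0, 0, 0, 1, 0, 0, 0); (0, 0, 1, 0, 0, 0, 0); (2, 2, 0, 1, 1, 1, 0); (0, 1, 0, 0, 0, 0, 0); (0, 0, 0, 0, 0, 0, 1))


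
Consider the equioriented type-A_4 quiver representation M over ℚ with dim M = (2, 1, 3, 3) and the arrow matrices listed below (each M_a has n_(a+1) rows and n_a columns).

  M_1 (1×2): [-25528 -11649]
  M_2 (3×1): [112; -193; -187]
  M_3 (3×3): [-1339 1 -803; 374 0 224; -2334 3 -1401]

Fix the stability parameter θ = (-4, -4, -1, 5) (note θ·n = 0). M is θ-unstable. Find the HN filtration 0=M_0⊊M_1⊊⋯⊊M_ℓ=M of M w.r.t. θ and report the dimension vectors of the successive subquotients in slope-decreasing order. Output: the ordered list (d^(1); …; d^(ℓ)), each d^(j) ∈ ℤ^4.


Via rank(M_{q-1}∘⋯∘M_p): M ≅ I[1,1], I[1,3], I[3,4]^2, I[4,4].
μ_θ-semistable layers: μ^(1)=5; μ^(2)=-1; μ^(3)=-4

((0, 0, 0, 3); (0, 0, 3, 0); (2, 1, 0, 0))


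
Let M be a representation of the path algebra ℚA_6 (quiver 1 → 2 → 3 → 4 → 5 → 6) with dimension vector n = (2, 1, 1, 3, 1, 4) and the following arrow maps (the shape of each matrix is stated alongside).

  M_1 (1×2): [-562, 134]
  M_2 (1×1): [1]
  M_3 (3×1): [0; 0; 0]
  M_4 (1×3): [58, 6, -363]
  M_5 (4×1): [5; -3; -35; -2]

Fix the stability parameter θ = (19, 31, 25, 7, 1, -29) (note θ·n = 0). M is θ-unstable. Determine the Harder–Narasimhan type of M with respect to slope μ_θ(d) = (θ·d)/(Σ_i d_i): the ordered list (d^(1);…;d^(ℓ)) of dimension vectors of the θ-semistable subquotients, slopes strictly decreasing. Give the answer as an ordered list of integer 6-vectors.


Interval decomposition of M: I[1,1], I[1,3], I[4,4]^2, I[4,6], I[6,6]^3.
HN type (ℓ=5): μ^(1)=28; μ^(2)=19; μ^(3)=7; μ^(4)=-7; μ^(5)=-29

((0, 1, 1, 0, 0, 0); (2, 0, 0, 0, 0, 0); (0, 0, 0, 2, 0, 0); (0, 0, 0, 1, 1, 1); (0, 0, 0, 0, 0, 3))
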